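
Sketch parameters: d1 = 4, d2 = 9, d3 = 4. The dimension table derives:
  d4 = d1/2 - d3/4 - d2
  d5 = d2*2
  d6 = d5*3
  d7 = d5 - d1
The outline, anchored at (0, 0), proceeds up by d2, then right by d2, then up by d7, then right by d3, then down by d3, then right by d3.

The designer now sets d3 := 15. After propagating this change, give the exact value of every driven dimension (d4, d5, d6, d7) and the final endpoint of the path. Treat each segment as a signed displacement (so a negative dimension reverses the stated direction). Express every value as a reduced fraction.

Apply edit: d3 := 15
  d4 = d1/2 - d3/4 - d2 = -43/4
  d5 = d2*2 = 18
  d6 = d5*3 = 54
  d7 = d5 - d1 = 14
Walk from origin (0, 0):
  seg 1: up by d2 = 9 → (0, 9)
  seg 2: right by d2 = 9 → (9, 9)
  seg 3: up by d7 = 14 → (9, 23)
  seg 4: right by d3 = 15 → (24, 23)
  seg 5: down by d3 = 15 → (24, 8)
  seg 6: right by d3 = 15 → (39, 8)

d4 = -43/4
d5 = 18
d6 = 54
d7 = 14
endpoint = (39, 8)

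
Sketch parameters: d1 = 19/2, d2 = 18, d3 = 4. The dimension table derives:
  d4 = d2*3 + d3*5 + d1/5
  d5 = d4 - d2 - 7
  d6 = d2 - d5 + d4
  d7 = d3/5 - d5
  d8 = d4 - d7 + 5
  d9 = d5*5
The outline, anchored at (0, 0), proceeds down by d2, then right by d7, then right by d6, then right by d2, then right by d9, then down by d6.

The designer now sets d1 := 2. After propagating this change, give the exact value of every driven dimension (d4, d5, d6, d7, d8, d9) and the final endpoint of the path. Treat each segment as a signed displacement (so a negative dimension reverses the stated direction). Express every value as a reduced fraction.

d4 = 372/5
d5 = 247/5
d6 = 43
d7 = -243/5
d8 = 128
d9 = 247
endpoint = (1297/5, -61)

Apply edit: d1 := 2
  d4 = d2*3 + d3*5 + d1/5 = 372/5
  d5 = d4 - d2 - 7 = 247/5
  d6 = d2 - d5 + d4 = 43
  d7 = d3/5 - d5 = -243/5
  d8 = d4 - d7 + 5 = 128
  d9 = d5*5 = 247
Walk from origin (0, 0):
  seg 1: down by d2 = 18 → (0, -18)
  seg 2: right by d7 = -243/5 → (-243/5, -18)
  seg 3: right by d6 = 43 → (-28/5, -18)
  seg 4: right by d2 = 18 → (62/5, -18)
  seg 5: right by d9 = 247 → (1297/5, -18)
  seg 6: down by d6 = 43 → (1297/5, -61)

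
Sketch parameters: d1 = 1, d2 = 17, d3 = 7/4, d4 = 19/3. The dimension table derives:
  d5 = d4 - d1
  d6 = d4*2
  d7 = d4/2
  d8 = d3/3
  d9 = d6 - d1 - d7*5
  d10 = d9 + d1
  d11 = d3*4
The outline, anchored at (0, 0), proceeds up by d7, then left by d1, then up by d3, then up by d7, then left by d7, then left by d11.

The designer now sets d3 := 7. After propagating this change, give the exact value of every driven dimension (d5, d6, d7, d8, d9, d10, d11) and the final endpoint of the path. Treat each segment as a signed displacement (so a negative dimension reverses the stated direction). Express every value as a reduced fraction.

Apply edit: d3 := 7
  d5 = d4 - d1 = 16/3
  d6 = d4*2 = 38/3
  d7 = d4/2 = 19/6
  d8 = d3/3 = 7/3
  d9 = d6 - d1 - d7*5 = -25/6
  d10 = d9 + d1 = -19/6
  d11 = d3*4 = 28
Walk from origin (0, 0):
  seg 1: up by d7 = 19/6 → (0, 19/6)
  seg 2: left by d1 = 1 → (-1, 19/6)
  seg 3: up by d3 = 7 → (-1, 61/6)
  seg 4: up by d7 = 19/6 → (-1, 40/3)
  seg 5: left by d7 = 19/6 → (-25/6, 40/3)
  seg 6: left by d11 = 28 → (-193/6, 40/3)

d5 = 16/3
d6 = 38/3
d7 = 19/6
d8 = 7/3
d9 = -25/6
d10 = -19/6
d11 = 28
endpoint = (-193/6, 40/3)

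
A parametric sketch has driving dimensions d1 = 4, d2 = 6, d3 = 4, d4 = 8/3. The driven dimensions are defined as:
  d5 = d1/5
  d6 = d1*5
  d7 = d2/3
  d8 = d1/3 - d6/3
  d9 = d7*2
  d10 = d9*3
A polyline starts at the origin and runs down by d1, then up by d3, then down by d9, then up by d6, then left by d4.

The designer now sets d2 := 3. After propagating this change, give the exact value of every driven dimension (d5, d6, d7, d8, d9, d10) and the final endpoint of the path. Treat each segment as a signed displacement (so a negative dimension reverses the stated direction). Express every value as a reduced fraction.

d5 = 4/5
d6 = 20
d7 = 1
d8 = -16/3
d9 = 2
d10 = 6
endpoint = (-8/3, 18)

Apply edit: d2 := 3
  d5 = d1/5 = 4/5
  d6 = d1*5 = 20
  d7 = d2/3 = 1
  d8 = d1/3 - d6/3 = -16/3
  d9 = d7*2 = 2
  d10 = d9*3 = 6
Walk from origin (0, 0):
  seg 1: down by d1 = 4 → (0, -4)
  seg 2: up by d3 = 4 → (0, 0)
  seg 3: down by d9 = 2 → (0, -2)
  seg 4: up by d6 = 20 → (0, 18)
  seg 5: left by d4 = 8/3 → (-8/3, 18)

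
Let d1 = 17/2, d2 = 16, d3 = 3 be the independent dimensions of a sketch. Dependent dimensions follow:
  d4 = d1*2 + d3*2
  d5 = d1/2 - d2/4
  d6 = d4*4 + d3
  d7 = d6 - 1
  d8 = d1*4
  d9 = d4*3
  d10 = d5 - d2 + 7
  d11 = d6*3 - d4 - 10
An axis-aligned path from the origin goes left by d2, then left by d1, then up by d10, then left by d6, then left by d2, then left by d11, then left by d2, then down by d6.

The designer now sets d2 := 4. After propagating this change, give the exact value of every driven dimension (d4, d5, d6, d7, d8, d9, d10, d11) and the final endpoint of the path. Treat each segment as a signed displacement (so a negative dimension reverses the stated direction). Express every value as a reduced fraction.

d4 = 23
d5 = 13/4
d6 = 95
d7 = 94
d8 = 34
d9 = 69
d10 = 25/4
d11 = 252
endpoint = (-735/2, -355/4)

Apply edit: d2 := 4
  d4 = d1*2 + d3*2 = 23
  d5 = d1/2 - d2/4 = 13/4
  d6 = d4*4 + d3 = 95
  d7 = d6 - 1 = 94
  d8 = d1*4 = 34
  d9 = d4*3 = 69
  d10 = d5 - d2 + 7 = 25/4
  d11 = d6*3 - d4 - 10 = 252
Walk from origin (0, 0):
  seg 1: left by d2 = 4 → (-4, 0)
  seg 2: left by d1 = 17/2 → (-25/2, 0)
  seg 3: up by d10 = 25/4 → (-25/2, 25/4)
  seg 4: left by d6 = 95 → (-215/2, 25/4)
  seg 5: left by d2 = 4 → (-223/2, 25/4)
  seg 6: left by d11 = 252 → (-727/2, 25/4)
  seg 7: left by d2 = 4 → (-735/2, 25/4)
  seg 8: down by d6 = 95 → (-735/2, -355/4)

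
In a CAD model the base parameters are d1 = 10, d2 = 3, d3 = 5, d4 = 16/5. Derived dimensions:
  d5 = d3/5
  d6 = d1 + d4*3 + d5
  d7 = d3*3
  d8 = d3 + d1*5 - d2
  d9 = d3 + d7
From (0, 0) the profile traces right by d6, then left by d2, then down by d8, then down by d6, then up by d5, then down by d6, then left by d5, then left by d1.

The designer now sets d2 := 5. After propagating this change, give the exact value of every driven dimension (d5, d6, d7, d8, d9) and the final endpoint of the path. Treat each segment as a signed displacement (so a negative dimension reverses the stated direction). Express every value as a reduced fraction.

d5 = 1
d6 = 103/5
d7 = 15
d8 = 50
d9 = 20
endpoint = (23/5, -451/5)

Apply edit: d2 := 5
  d5 = d3/5 = 1
  d6 = d1 + d4*3 + d5 = 103/5
  d7 = d3*3 = 15
  d8 = d3 + d1*5 - d2 = 50
  d9 = d3 + d7 = 20
Walk from origin (0, 0):
  seg 1: right by d6 = 103/5 → (103/5, 0)
  seg 2: left by d2 = 5 → (78/5, 0)
  seg 3: down by d8 = 50 → (78/5, -50)
  seg 4: down by d6 = 103/5 → (78/5, -353/5)
  seg 5: up by d5 = 1 → (78/5, -348/5)
  seg 6: down by d6 = 103/5 → (78/5, -451/5)
  seg 7: left by d5 = 1 → (73/5, -451/5)
  seg 8: left by d1 = 10 → (23/5, -451/5)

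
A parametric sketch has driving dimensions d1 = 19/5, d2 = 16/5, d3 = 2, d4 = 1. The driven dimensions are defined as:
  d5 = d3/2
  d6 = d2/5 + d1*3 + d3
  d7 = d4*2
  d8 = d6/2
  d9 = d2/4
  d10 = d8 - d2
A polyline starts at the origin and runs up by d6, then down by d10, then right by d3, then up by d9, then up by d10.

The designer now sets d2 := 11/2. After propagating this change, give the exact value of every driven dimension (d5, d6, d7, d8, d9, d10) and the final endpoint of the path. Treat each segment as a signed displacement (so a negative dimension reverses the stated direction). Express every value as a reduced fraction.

d5 = 1
d6 = 29/2
d7 = 2
d8 = 29/4
d9 = 11/8
d10 = 7/4
endpoint = (2, 127/8)

Apply edit: d2 := 11/2
  d5 = d3/2 = 1
  d6 = d2/5 + d1*3 + d3 = 29/2
  d7 = d4*2 = 2
  d8 = d6/2 = 29/4
  d9 = d2/4 = 11/8
  d10 = d8 - d2 = 7/4
Walk from origin (0, 0):
  seg 1: up by d6 = 29/2 → (0, 29/2)
  seg 2: down by d10 = 7/4 → (0, 51/4)
  seg 3: right by d3 = 2 → (2, 51/4)
  seg 4: up by d9 = 11/8 → (2, 113/8)
  seg 5: up by d10 = 7/4 → (2, 127/8)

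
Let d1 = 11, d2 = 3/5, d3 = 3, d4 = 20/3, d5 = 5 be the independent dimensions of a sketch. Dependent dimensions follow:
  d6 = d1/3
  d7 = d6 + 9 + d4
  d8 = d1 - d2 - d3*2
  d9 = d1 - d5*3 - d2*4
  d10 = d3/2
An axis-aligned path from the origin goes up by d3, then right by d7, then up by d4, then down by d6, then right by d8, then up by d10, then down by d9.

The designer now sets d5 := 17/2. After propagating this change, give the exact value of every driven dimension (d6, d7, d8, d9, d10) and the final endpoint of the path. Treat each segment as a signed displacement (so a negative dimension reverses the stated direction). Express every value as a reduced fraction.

Apply edit: d5 := 17/2
  d6 = d1/3 = 11/3
  d7 = d6 + 9 + d4 = 58/3
  d8 = d1 - d2 - d3*2 = 22/5
  d9 = d1 - d5*3 - d2*4 = -169/10
  d10 = d3/2 = 3/2
Walk from origin (0, 0):
  seg 1: up by d3 = 3 → (0, 3)
  seg 2: right by d7 = 58/3 → (58/3, 3)
  seg 3: up by d4 = 20/3 → (58/3, 29/3)
  seg 4: down by d6 = 11/3 → (58/3, 6)
  seg 5: right by d8 = 22/5 → (356/15, 6)
  seg 6: up by d10 = 3/2 → (356/15, 15/2)
  seg 7: down by d9 = -169/10 → (356/15, 122/5)

d6 = 11/3
d7 = 58/3
d8 = 22/5
d9 = -169/10
d10 = 3/2
endpoint = (356/15, 122/5)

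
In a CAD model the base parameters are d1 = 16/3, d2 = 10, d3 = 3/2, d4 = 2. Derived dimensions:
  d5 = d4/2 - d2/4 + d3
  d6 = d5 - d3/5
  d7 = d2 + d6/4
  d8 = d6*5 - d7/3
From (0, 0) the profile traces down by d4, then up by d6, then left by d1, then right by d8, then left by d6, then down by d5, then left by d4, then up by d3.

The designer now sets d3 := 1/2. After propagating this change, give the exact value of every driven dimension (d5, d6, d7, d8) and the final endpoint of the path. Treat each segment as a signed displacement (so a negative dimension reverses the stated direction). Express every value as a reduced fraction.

d5 = -1
d6 = -11/10
d7 = 389/40
d8 = -1049/120
endpoint = (-599/40, -8/5)

Apply edit: d3 := 1/2
  d5 = d4/2 - d2/4 + d3 = -1
  d6 = d5 - d3/5 = -11/10
  d7 = d2 + d6/4 = 389/40
  d8 = d6*5 - d7/3 = -1049/120
Walk from origin (0, 0):
  seg 1: down by d4 = 2 → (0, -2)
  seg 2: up by d6 = -11/10 → (0, -31/10)
  seg 3: left by d1 = 16/3 → (-16/3, -31/10)
  seg 4: right by d8 = -1049/120 → (-563/40, -31/10)
  seg 5: left by d6 = -11/10 → (-519/40, -31/10)
  seg 6: down by d5 = -1 → (-519/40, -21/10)
  seg 7: left by d4 = 2 → (-599/40, -21/10)
  seg 8: up by d3 = 1/2 → (-599/40, -8/5)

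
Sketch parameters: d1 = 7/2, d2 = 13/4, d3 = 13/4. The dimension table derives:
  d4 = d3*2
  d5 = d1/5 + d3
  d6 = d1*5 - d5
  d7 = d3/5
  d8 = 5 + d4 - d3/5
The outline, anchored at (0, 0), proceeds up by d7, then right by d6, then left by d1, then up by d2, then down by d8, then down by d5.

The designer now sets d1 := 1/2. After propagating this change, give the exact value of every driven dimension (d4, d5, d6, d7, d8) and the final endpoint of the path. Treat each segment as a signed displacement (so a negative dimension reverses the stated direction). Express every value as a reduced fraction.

Apply edit: d1 := 1/2
  d4 = d3*2 = 13/2
  d5 = d1/5 + d3 = 67/20
  d6 = d1*5 - d5 = -17/20
  d7 = d3/5 = 13/20
  d8 = 5 + d4 - d3/5 = 217/20
Walk from origin (0, 0):
  seg 1: up by d7 = 13/20 → (0, 13/20)
  seg 2: right by d6 = -17/20 → (-17/20, 13/20)
  seg 3: left by d1 = 1/2 → (-27/20, 13/20)
  seg 4: up by d2 = 13/4 → (-27/20, 39/10)
  seg 5: down by d8 = 217/20 → (-27/20, -139/20)
  seg 6: down by d5 = 67/20 → (-27/20, -103/10)

d4 = 13/2
d5 = 67/20
d6 = -17/20
d7 = 13/20
d8 = 217/20
endpoint = (-27/20, -103/10)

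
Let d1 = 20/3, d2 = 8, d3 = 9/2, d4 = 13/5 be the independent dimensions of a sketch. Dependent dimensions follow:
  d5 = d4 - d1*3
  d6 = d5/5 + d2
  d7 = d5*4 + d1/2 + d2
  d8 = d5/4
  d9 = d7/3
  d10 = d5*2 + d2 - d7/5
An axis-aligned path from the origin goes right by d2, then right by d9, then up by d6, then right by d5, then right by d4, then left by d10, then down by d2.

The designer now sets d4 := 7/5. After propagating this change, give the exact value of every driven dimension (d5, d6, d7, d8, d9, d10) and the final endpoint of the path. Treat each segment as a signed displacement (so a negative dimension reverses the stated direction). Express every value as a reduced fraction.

Apply edit: d4 := 7/5
  d5 = d4 - d1*3 = -93/5
  d6 = d5/5 + d2 = 107/25
  d7 = d5*4 + d1/2 + d2 = -946/15
  d8 = d5/4 = -93/20
  d9 = d7/3 = -946/45
  d10 = d5*2 + d2 - d7/5 = -1244/75
Walk from origin (0, 0):
  seg 1: right by d2 = 8 → (8, 0)
  seg 2: right by d9 = -946/45 → (-586/45, 0)
  seg 3: up by d6 = 107/25 → (-586/45, 107/25)
  seg 4: right by d5 = -93/5 → (-1423/45, 107/25)
  seg 5: right by d4 = 7/5 → (-272/9, 107/25)
  seg 6: left by d10 = -1244/75 → (-3068/225, 107/25)
  seg 7: down by d2 = 8 → (-3068/225, -93/25)

d5 = -93/5
d6 = 107/25
d7 = -946/15
d8 = -93/20
d9 = -946/45
d10 = -1244/75
endpoint = (-3068/225, -93/25)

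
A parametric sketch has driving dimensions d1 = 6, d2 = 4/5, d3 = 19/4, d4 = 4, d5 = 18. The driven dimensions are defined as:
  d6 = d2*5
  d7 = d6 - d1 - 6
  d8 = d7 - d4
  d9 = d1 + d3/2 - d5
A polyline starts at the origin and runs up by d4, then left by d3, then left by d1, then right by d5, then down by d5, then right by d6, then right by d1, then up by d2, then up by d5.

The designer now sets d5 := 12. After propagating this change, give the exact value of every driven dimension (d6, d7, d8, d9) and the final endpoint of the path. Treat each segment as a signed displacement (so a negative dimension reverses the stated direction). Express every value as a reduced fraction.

d6 = 4
d7 = -8
d8 = -12
d9 = -29/8
endpoint = (45/4, 24/5)

Apply edit: d5 := 12
  d6 = d2*5 = 4
  d7 = d6 - d1 - 6 = -8
  d8 = d7 - d4 = -12
  d9 = d1 + d3/2 - d5 = -29/8
Walk from origin (0, 0):
  seg 1: up by d4 = 4 → (0, 4)
  seg 2: left by d3 = 19/4 → (-19/4, 4)
  seg 3: left by d1 = 6 → (-43/4, 4)
  seg 4: right by d5 = 12 → (5/4, 4)
  seg 5: down by d5 = 12 → (5/4, -8)
  seg 6: right by d6 = 4 → (21/4, -8)
  seg 7: right by d1 = 6 → (45/4, -8)
  seg 8: up by d2 = 4/5 → (45/4, -36/5)
  seg 9: up by d5 = 12 → (45/4, 24/5)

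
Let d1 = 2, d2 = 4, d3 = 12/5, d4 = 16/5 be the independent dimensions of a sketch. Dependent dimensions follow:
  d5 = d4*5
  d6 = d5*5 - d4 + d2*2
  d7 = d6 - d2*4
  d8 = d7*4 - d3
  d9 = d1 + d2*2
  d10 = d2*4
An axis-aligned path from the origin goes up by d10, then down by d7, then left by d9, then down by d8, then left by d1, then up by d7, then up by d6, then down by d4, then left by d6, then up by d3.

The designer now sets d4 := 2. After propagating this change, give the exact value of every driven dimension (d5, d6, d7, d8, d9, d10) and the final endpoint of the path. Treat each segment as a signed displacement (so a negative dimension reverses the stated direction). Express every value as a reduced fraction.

d5 = 10
d6 = 56
d7 = 40
d8 = 788/5
d9 = 10
d10 = 16
endpoint = (-68, -426/5)

Apply edit: d4 := 2
  d5 = d4*5 = 10
  d6 = d5*5 - d4 + d2*2 = 56
  d7 = d6 - d2*4 = 40
  d8 = d7*4 - d3 = 788/5
  d9 = d1 + d2*2 = 10
  d10 = d2*4 = 16
Walk from origin (0, 0):
  seg 1: up by d10 = 16 → (0, 16)
  seg 2: down by d7 = 40 → (0, -24)
  seg 3: left by d9 = 10 → (-10, -24)
  seg 4: down by d8 = 788/5 → (-10, -908/5)
  seg 5: left by d1 = 2 → (-12, -908/5)
  seg 6: up by d7 = 40 → (-12, -708/5)
  seg 7: up by d6 = 56 → (-12, -428/5)
  seg 8: down by d4 = 2 → (-12, -438/5)
  seg 9: left by d6 = 56 → (-68, -438/5)
  seg 10: up by d3 = 12/5 → (-68, -426/5)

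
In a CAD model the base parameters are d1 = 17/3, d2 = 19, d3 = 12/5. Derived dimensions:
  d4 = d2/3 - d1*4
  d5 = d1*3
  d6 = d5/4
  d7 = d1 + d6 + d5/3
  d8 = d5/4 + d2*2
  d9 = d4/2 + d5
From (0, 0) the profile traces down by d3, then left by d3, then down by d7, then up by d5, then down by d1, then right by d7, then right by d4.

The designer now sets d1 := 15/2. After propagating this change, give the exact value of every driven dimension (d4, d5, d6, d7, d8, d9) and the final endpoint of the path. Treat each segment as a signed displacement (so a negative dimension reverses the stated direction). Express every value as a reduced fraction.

d4 = -71/3
d5 = 45/2
d6 = 45/8
d7 = 165/8
d8 = 349/8
d9 = 32/3
endpoint = (-653/120, -321/40)

Apply edit: d1 := 15/2
  d4 = d2/3 - d1*4 = -71/3
  d5 = d1*3 = 45/2
  d6 = d5/4 = 45/8
  d7 = d1 + d6 + d5/3 = 165/8
  d8 = d5/4 + d2*2 = 349/8
  d9 = d4/2 + d5 = 32/3
Walk from origin (0, 0):
  seg 1: down by d3 = 12/5 → (0, -12/5)
  seg 2: left by d3 = 12/5 → (-12/5, -12/5)
  seg 3: down by d7 = 165/8 → (-12/5, -921/40)
  seg 4: up by d5 = 45/2 → (-12/5, -21/40)
  seg 5: down by d1 = 15/2 → (-12/5, -321/40)
  seg 6: right by d7 = 165/8 → (729/40, -321/40)
  seg 7: right by d4 = -71/3 → (-653/120, -321/40)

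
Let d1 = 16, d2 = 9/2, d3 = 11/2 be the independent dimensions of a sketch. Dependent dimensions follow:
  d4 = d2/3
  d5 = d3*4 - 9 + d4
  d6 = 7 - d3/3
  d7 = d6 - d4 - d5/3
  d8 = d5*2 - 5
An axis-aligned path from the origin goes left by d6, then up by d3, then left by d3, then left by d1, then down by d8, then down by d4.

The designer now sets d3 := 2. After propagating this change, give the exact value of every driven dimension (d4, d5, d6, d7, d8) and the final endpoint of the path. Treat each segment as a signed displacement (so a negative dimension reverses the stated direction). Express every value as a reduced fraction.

Apply edit: d3 := 2
  d4 = d2/3 = 3/2
  d5 = d3*4 - 9 + d4 = 1/2
  d6 = 7 - d3/3 = 19/3
  d7 = d6 - d4 - d5/3 = 14/3
  d8 = d5*2 - 5 = -4
Walk from origin (0, 0):
  seg 1: left by d6 = 19/3 → (-19/3, 0)
  seg 2: up by d3 = 2 → (-19/3, 2)
  seg 3: left by d3 = 2 → (-25/3, 2)
  seg 4: left by d1 = 16 → (-73/3, 2)
  seg 5: down by d8 = -4 → (-73/3, 6)
  seg 6: down by d4 = 3/2 → (-73/3, 9/2)

d4 = 3/2
d5 = 1/2
d6 = 19/3
d7 = 14/3
d8 = -4
endpoint = (-73/3, 9/2)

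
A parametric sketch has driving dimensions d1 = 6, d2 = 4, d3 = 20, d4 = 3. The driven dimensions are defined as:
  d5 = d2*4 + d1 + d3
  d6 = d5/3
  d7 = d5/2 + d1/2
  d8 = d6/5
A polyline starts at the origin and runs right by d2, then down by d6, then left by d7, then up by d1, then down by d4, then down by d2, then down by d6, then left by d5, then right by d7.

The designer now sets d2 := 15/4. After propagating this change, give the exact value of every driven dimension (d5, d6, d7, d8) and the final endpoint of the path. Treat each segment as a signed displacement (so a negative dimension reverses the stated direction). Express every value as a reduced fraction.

d5 = 41
d6 = 41/3
d7 = 47/2
d8 = 41/15
endpoint = (-149/4, -337/12)

Apply edit: d2 := 15/4
  d5 = d2*4 + d1 + d3 = 41
  d6 = d5/3 = 41/3
  d7 = d5/2 + d1/2 = 47/2
  d8 = d6/5 = 41/15
Walk from origin (0, 0):
  seg 1: right by d2 = 15/4 → (15/4, 0)
  seg 2: down by d6 = 41/3 → (15/4, -41/3)
  seg 3: left by d7 = 47/2 → (-79/4, -41/3)
  seg 4: up by d1 = 6 → (-79/4, -23/3)
  seg 5: down by d4 = 3 → (-79/4, -32/3)
  seg 6: down by d2 = 15/4 → (-79/4, -173/12)
  seg 7: down by d6 = 41/3 → (-79/4, -337/12)
  seg 8: left by d5 = 41 → (-243/4, -337/12)
  seg 9: right by d7 = 47/2 → (-149/4, -337/12)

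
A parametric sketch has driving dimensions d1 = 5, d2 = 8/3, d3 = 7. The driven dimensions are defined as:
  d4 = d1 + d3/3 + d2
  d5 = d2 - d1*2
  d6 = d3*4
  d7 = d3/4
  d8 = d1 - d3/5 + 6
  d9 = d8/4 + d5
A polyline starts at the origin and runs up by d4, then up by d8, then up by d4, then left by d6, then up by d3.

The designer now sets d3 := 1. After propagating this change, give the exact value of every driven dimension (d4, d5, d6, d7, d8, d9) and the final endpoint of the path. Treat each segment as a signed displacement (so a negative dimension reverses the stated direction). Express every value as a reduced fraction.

d4 = 8
d5 = -22/3
d6 = 4
d7 = 1/4
d8 = 54/5
d9 = -139/30
endpoint = (-4, 139/5)

Apply edit: d3 := 1
  d4 = d1 + d3/3 + d2 = 8
  d5 = d2 - d1*2 = -22/3
  d6 = d3*4 = 4
  d7 = d3/4 = 1/4
  d8 = d1 - d3/5 + 6 = 54/5
  d9 = d8/4 + d5 = -139/30
Walk from origin (0, 0):
  seg 1: up by d4 = 8 → (0, 8)
  seg 2: up by d8 = 54/5 → (0, 94/5)
  seg 3: up by d4 = 8 → (0, 134/5)
  seg 4: left by d6 = 4 → (-4, 134/5)
  seg 5: up by d3 = 1 → (-4, 139/5)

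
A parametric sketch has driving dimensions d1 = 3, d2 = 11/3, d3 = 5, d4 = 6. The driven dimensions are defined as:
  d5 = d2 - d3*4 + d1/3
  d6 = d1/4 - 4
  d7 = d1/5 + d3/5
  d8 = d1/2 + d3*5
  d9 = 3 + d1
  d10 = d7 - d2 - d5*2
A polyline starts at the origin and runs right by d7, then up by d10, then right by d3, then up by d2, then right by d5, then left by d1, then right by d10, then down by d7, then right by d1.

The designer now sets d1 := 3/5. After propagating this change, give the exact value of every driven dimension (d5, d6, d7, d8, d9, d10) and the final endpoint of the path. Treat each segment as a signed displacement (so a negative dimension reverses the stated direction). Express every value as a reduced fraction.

Apply edit: d1 := 3/5
  d5 = d2 - d3*4 + d1/3 = -242/15
  d6 = d1/4 - 4 = -77/20
  d7 = d1/5 + d3/5 = 28/25
  d8 = d1/2 + d3*5 = 253/10
  d9 = 3 + d1 = 18/5
  d10 = d7 - d2 - d5*2 = 743/25
Walk from origin (0, 0):
  seg 1: right by d7 = 28/25 → (28/25, 0)
  seg 2: up by d10 = 743/25 → (28/25, 743/25)
  seg 3: right by d3 = 5 → (153/25, 743/25)
  seg 4: up by d2 = 11/3 → (153/25, 2504/75)
  seg 5: right by d5 = -242/15 → (-751/75, 2504/75)
  seg 6: left by d1 = 3/5 → (-796/75, 2504/75)
  seg 7: right by d10 = 743/25 → (1433/75, 2504/75)
  seg 8: down by d7 = 28/25 → (1433/75, 484/15)
  seg 9: right by d1 = 3/5 → (1478/75, 484/15)

d5 = -242/15
d6 = -77/20
d7 = 28/25
d8 = 253/10
d9 = 18/5
d10 = 743/25
endpoint = (1478/75, 484/15)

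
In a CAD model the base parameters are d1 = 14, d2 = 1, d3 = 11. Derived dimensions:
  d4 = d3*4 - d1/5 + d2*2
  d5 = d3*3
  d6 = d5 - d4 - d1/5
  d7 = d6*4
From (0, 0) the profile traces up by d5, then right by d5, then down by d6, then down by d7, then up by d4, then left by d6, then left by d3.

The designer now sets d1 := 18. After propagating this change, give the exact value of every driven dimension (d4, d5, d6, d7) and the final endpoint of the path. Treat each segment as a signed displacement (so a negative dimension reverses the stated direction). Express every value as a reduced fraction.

Apply edit: d1 := 18
  d4 = d3*4 - d1/5 + d2*2 = 212/5
  d5 = d3*3 = 33
  d6 = d5 - d4 - d1/5 = -13
  d7 = d6*4 = -52
Walk from origin (0, 0):
  seg 1: up by d5 = 33 → (0, 33)
  seg 2: right by d5 = 33 → (33, 33)
  seg 3: down by d6 = -13 → (33, 46)
  seg 4: down by d7 = -52 → (33, 98)
  seg 5: up by d4 = 212/5 → (33, 702/5)
  seg 6: left by d6 = -13 → (46, 702/5)
  seg 7: left by d3 = 11 → (35, 702/5)

d4 = 212/5
d5 = 33
d6 = -13
d7 = -52
endpoint = (35, 702/5)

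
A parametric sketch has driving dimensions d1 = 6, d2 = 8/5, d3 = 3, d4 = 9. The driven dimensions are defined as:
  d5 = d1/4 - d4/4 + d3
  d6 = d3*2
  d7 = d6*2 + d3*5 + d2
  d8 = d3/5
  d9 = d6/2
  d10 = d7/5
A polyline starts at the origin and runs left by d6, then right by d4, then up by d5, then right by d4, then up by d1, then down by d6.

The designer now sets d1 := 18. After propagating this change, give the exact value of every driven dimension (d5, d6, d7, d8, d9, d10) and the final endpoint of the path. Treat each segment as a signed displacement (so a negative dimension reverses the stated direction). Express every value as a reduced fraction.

Apply edit: d1 := 18
  d5 = d1/4 - d4/4 + d3 = 21/4
  d6 = d3*2 = 6
  d7 = d6*2 + d3*5 + d2 = 143/5
  d8 = d3/5 = 3/5
  d9 = d6/2 = 3
  d10 = d7/5 = 143/25
Walk from origin (0, 0):
  seg 1: left by d6 = 6 → (-6, 0)
  seg 2: right by d4 = 9 → (3, 0)
  seg 3: up by d5 = 21/4 → (3, 21/4)
  seg 4: right by d4 = 9 → (12, 21/4)
  seg 5: up by d1 = 18 → (12, 93/4)
  seg 6: down by d6 = 6 → (12, 69/4)

d5 = 21/4
d6 = 6
d7 = 143/5
d8 = 3/5
d9 = 3
d10 = 143/25
endpoint = (12, 69/4)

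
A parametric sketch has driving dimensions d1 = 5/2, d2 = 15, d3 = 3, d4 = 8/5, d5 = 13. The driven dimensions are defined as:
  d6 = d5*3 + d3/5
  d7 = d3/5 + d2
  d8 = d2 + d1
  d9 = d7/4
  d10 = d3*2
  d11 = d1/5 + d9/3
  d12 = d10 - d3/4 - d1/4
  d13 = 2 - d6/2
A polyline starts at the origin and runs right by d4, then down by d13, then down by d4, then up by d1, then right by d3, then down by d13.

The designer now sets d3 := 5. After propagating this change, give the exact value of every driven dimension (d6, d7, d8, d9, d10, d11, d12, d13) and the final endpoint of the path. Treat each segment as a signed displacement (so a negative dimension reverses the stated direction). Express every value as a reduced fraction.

d6 = 40
d7 = 16
d8 = 35/2
d9 = 4
d10 = 10
d11 = 11/6
d12 = 65/8
d13 = -18
endpoint = (33/5, 369/10)

Apply edit: d3 := 5
  d6 = d5*3 + d3/5 = 40
  d7 = d3/5 + d2 = 16
  d8 = d2 + d1 = 35/2
  d9 = d7/4 = 4
  d10 = d3*2 = 10
  d11 = d1/5 + d9/3 = 11/6
  d12 = d10 - d3/4 - d1/4 = 65/8
  d13 = 2 - d6/2 = -18
Walk from origin (0, 0):
  seg 1: right by d4 = 8/5 → (8/5, 0)
  seg 2: down by d13 = -18 → (8/5, 18)
  seg 3: down by d4 = 8/5 → (8/5, 82/5)
  seg 4: up by d1 = 5/2 → (8/5, 189/10)
  seg 5: right by d3 = 5 → (33/5, 189/10)
  seg 6: down by d13 = -18 → (33/5, 369/10)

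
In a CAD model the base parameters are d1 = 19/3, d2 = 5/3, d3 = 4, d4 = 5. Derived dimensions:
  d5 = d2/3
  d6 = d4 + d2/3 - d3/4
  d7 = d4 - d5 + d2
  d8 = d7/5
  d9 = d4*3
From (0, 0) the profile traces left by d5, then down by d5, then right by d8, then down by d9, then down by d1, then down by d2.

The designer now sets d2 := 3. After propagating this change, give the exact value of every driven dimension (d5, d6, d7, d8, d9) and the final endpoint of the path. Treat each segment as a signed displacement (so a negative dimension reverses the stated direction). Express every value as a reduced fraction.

Apply edit: d2 := 3
  d5 = d2/3 = 1
  d6 = d4 + d2/3 - d3/4 = 5
  d7 = d4 - d5 + d2 = 7
  d8 = d7/5 = 7/5
  d9 = d4*3 = 15
Walk from origin (0, 0):
  seg 1: left by d5 = 1 → (-1, 0)
  seg 2: down by d5 = 1 → (-1, -1)
  seg 3: right by d8 = 7/5 → (2/5, -1)
  seg 4: down by d9 = 15 → (2/5, -16)
  seg 5: down by d1 = 19/3 → (2/5, -67/3)
  seg 6: down by d2 = 3 → (2/5, -76/3)

d5 = 1
d6 = 5
d7 = 7
d8 = 7/5
d9 = 15
endpoint = (2/5, -76/3)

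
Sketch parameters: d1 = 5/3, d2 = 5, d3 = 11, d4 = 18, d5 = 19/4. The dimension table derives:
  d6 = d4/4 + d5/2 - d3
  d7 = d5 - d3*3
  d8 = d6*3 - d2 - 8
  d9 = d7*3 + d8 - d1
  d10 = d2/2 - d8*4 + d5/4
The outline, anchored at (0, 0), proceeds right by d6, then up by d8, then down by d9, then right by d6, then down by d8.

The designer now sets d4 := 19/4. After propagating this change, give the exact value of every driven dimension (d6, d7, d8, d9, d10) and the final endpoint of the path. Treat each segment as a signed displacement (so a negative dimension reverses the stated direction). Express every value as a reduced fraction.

Apply edit: d4 := 19/4
  d6 = d4/4 + d5/2 - d3 = -119/16
  d7 = d5 - d3*3 = -113/4
  d8 = d6*3 - d2 - 8 = -565/16
  d9 = d7*3 + d8 - d1 = -5843/48
  d10 = d2/2 - d8*4 + d5/4 = 2319/16
Walk from origin (0, 0):
  seg 1: right by d6 = -119/16 → (-119/16, 0)
  seg 2: up by d8 = -565/16 → (-119/16, -565/16)
  seg 3: down by d9 = -5843/48 → (-119/16, 1037/12)
  seg 4: right by d6 = -119/16 → (-119/8, 1037/12)
  seg 5: down by d8 = -565/16 → (-119/8, 5843/48)

d6 = -119/16
d7 = -113/4
d8 = -565/16
d9 = -5843/48
d10 = 2319/16
endpoint = (-119/8, 5843/48)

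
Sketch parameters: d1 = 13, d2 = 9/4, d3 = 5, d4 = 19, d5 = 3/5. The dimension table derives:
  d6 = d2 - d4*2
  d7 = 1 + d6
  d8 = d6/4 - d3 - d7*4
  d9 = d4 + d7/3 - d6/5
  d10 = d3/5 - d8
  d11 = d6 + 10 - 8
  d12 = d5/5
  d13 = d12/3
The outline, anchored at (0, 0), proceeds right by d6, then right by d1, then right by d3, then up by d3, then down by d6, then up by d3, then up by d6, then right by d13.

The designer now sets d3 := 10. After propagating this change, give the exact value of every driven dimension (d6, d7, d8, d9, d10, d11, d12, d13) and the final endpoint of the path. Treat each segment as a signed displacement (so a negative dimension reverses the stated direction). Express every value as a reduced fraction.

Apply edit: d3 := 10
  d6 = d2 - d4*2 = -143/4
  d7 = 1 + d6 = -139/4
  d8 = d6/4 - d3 - d7*4 = 1921/16
  d9 = d4 + d7/3 - d6/5 = 437/30
  d10 = d3/5 - d8 = -1889/16
  d11 = d6 + 10 - 8 = -135/4
  d12 = d5/5 = 3/25
  d13 = d12/3 = 1/25
Walk from origin (0, 0):
  seg 1: right by d6 = -143/4 → (-143/4, 0)
  seg 2: right by d1 = 13 → (-91/4, 0)
  seg 3: right by d3 = 10 → (-51/4, 0)
  seg 4: up by d3 = 10 → (-51/4, 10)
  seg 5: down by d6 = -143/4 → (-51/4, 183/4)
  seg 6: up by d3 = 10 → (-51/4, 223/4)
  seg 7: up by d6 = -143/4 → (-51/4, 20)
  seg 8: right by d13 = 1/25 → (-1271/100, 20)

d6 = -143/4
d7 = -139/4
d8 = 1921/16
d9 = 437/30
d10 = -1889/16
d11 = -135/4
d12 = 3/25
d13 = 1/25
endpoint = (-1271/100, 20)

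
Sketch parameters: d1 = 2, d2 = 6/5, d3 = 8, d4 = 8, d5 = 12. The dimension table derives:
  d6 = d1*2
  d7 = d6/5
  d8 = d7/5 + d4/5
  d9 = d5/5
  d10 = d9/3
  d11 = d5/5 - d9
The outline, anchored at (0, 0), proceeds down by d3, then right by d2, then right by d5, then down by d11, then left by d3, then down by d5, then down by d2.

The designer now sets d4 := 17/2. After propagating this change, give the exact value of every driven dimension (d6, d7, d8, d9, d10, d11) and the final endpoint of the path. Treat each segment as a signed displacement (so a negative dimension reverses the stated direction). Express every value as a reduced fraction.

Apply edit: d4 := 17/2
  d6 = d1*2 = 4
  d7 = d6/5 = 4/5
  d8 = d7/5 + d4/5 = 93/50
  d9 = d5/5 = 12/5
  d10 = d9/3 = 4/5
  d11 = d5/5 - d9 = 0
Walk from origin (0, 0):
  seg 1: down by d3 = 8 → (0, -8)
  seg 2: right by d2 = 6/5 → (6/5, -8)
  seg 3: right by d5 = 12 → (66/5, -8)
  seg 4: down by d11 = 0 → (66/5, -8)
  seg 5: left by d3 = 8 → (26/5, -8)
  seg 6: down by d5 = 12 → (26/5, -20)
  seg 7: down by d2 = 6/5 → (26/5, -106/5)

d6 = 4
d7 = 4/5
d8 = 93/50
d9 = 12/5
d10 = 4/5
d11 = 0
endpoint = (26/5, -106/5)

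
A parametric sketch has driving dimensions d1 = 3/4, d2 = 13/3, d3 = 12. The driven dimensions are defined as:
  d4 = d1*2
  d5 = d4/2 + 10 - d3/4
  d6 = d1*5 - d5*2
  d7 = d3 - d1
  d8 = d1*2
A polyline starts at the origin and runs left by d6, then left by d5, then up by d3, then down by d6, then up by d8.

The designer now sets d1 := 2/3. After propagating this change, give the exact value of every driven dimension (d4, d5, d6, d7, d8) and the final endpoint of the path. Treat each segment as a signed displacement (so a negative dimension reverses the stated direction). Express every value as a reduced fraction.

d4 = 4/3
d5 = 23/3
d6 = -12
d7 = 34/3
d8 = 4/3
endpoint = (13/3, 76/3)

Apply edit: d1 := 2/3
  d4 = d1*2 = 4/3
  d5 = d4/2 + 10 - d3/4 = 23/3
  d6 = d1*5 - d5*2 = -12
  d7 = d3 - d1 = 34/3
  d8 = d1*2 = 4/3
Walk from origin (0, 0):
  seg 1: left by d6 = -12 → (12, 0)
  seg 2: left by d5 = 23/3 → (13/3, 0)
  seg 3: up by d3 = 12 → (13/3, 12)
  seg 4: down by d6 = -12 → (13/3, 24)
  seg 5: up by d8 = 4/3 → (13/3, 76/3)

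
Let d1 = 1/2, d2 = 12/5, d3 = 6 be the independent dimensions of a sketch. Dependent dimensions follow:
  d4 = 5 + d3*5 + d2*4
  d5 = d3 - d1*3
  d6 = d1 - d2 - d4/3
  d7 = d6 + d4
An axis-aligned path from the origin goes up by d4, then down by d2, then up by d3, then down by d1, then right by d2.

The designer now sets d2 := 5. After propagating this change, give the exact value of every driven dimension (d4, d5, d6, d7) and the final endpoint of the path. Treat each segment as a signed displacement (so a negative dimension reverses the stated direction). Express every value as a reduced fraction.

Apply edit: d2 := 5
  d4 = 5 + d3*5 + d2*4 = 55
  d5 = d3 - d1*3 = 9/2
  d6 = d1 - d2 - d4/3 = -137/6
  d7 = d6 + d4 = 193/6
Walk from origin (0, 0):
  seg 1: up by d4 = 55 → (0, 55)
  seg 2: down by d2 = 5 → (0, 50)
  seg 3: up by d3 = 6 → (0, 56)
  seg 4: down by d1 = 1/2 → (0, 111/2)
  seg 5: right by d2 = 5 → (5, 111/2)

d4 = 55
d5 = 9/2
d6 = -137/6
d7 = 193/6
endpoint = (5, 111/2)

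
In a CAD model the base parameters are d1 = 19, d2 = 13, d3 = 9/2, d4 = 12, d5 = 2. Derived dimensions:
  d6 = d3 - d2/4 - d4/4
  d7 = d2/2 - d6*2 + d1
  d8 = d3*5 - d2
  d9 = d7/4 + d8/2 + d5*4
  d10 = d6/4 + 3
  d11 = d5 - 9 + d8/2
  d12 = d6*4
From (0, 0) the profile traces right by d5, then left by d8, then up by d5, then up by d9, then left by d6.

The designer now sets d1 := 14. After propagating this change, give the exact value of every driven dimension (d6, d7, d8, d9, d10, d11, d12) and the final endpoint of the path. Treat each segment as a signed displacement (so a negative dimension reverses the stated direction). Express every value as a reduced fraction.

Apply edit: d1 := 14
  d6 = d3 - d2/4 - d4/4 = -7/4
  d7 = d2/2 - d6*2 + d1 = 24
  d8 = d3*5 - d2 = 19/2
  d9 = d7/4 + d8/2 + d5*4 = 75/4
  d10 = d6/4 + 3 = 41/16
  d11 = d5 - 9 + d8/2 = -9/4
  d12 = d6*4 = -7
Walk from origin (0, 0):
  seg 1: right by d5 = 2 → (2, 0)
  seg 2: left by d8 = 19/2 → (-15/2, 0)
  seg 3: up by d5 = 2 → (-15/2, 2)
  seg 4: up by d9 = 75/4 → (-15/2, 83/4)
  seg 5: left by d6 = -7/4 → (-23/4, 83/4)

d6 = -7/4
d7 = 24
d8 = 19/2
d9 = 75/4
d10 = 41/16
d11 = -9/4
d12 = -7
endpoint = (-23/4, 83/4)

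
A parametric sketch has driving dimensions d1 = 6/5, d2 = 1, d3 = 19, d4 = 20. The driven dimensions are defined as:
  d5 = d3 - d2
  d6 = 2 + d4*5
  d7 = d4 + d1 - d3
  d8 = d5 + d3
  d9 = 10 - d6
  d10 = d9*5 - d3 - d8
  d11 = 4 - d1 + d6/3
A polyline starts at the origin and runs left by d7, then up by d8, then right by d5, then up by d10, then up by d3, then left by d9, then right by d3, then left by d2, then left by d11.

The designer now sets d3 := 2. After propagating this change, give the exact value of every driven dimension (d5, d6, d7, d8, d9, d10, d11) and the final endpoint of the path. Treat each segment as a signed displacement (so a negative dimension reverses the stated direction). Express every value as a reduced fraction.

d5 = 1
d6 = 102
d7 = 96/5
d8 = 3
d9 = -92
d10 = -465
d11 = 184/5
endpoint = (38, -460)

Apply edit: d3 := 2
  d5 = d3 - d2 = 1
  d6 = 2 + d4*5 = 102
  d7 = d4 + d1 - d3 = 96/5
  d8 = d5 + d3 = 3
  d9 = 10 - d6 = -92
  d10 = d9*5 - d3 - d8 = -465
  d11 = 4 - d1 + d6/3 = 184/5
Walk from origin (0, 0):
  seg 1: left by d7 = 96/5 → (-96/5, 0)
  seg 2: up by d8 = 3 → (-96/5, 3)
  seg 3: right by d5 = 1 → (-91/5, 3)
  seg 4: up by d10 = -465 → (-91/5, -462)
  seg 5: up by d3 = 2 → (-91/5, -460)
  seg 6: left by d9 = -92 → (369/5, -460)
  seg 7: right by d3 = 2 → (379/5, -460)
  seg 8: left by d2 = 1 → (374/5, -460)
  seg 9: left by d11 = 184/5 → (38, -460)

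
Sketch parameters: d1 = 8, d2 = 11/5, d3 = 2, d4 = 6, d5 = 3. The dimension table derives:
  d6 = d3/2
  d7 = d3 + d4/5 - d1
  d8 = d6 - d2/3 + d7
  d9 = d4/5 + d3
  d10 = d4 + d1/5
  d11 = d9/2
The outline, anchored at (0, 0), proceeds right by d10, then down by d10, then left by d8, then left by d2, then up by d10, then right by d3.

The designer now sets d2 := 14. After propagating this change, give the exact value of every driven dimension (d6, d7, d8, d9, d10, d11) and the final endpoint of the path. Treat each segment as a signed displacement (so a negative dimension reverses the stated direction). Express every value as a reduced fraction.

d6 = 1
d7 = -24/5
d8 = -127/15
d9 = 16/5
d10 = 38/5
d11 = 8/5
endpoint = (61/15, 0)

Apply edit: d2 := 14
  d6 = d3/2 = 1
  d7 = d3 + d4/5 - d1 = -24/5
  d8 = d6 - d2/3 + d7 = -127/15
  d9 = d4/5 + d3 = 16/5
  d10 = d4 + d1/5 = 38/5
  d11 = d9/2 = 8/5
Walk from origin (0, 0):
  seg 1: right by d10 = 38/5 → (38/5, 0)
  seg 2: down by d10 = 38/5 → (38/5, -38/5)
  seg 3: left by d8 = -127/15 → (241/15, -38/5)
  seg 4: left by d2 = 14 → (31/15, -38/5)
  seg 5: up by d10 = 38/5 → (31/15, 0)
  seg 6: right by d3 = 2 → (61/15, 0)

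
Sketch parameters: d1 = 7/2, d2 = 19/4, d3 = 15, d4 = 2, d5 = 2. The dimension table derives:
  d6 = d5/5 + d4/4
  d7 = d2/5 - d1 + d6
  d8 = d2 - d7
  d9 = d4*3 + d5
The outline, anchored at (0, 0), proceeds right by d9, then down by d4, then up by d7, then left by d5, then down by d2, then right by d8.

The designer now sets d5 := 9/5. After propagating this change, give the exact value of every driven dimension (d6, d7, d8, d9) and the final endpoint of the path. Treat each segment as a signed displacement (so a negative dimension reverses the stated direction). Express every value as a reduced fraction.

d6 = 43/50
d7 = -169/100
d8 = 161/25
d9 = 39/5
endpoint = (311/25, -211/25)

Apply edit: d5 := 9/5
  d6 = d5/5 + d4/4 = 43/50
  d7 = d2/5 - d1 + d6 = -169/100
  d8 = d2 - d7 = 161/25
  d9 = d4*3 + d5 = 39/5
Walk from origin (0, 0):
  seg 1: right by d9 = 39/5 → (39/5, 0)
  seg 2: down by d4 = 2 → (39/5, -2)
  seg 3: up by d7 = -169/100 → (39/5, -369/100)
  seg 4: left by d5 = 9/5 → (6, -369/100)
  seg 5: down by d2 = 19/4 → (6, -211/25)
  seg 6: right by d8 = 161/25 → (311/25, -211/25)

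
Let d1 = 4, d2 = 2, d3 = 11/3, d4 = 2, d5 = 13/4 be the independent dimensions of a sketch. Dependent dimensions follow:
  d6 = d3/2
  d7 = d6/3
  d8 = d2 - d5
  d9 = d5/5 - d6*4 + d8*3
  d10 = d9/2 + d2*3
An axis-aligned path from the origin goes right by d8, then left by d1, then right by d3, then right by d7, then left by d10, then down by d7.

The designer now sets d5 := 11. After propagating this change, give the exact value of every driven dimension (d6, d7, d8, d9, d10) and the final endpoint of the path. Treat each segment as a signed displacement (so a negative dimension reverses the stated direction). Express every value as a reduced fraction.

d6 = 11/6
d7 = 11/18
d8 = -9
d9 = -482/15
d10 = -151/15
endpoint = (121/90, -11/18)

Apply edit: d5 := 11
  d6 = d3/2 = 11/6
  d7 = d6/3 = 11/18
  d8 = d2 - d5 = -9
  d9 = d5/5 - d6*4 + d8*3 = -482/15
  d10 = d9/2 + d2*3 = -151/15
Walk from origin (0, 0):
  seg 1: right by d8 = -9 → (-9, 0)
  seg 2: left by d1 = 4 → (-13, 0)
  seg 3: right by d3 = 11/3 → (-28/3, 0)
  seg 4: right by d7 = 11/18 → (-157/18, 0)
  seg 5: left by d10 = -151/15 → (121/90, 0)
  seg 6: down by d7 = 11/18 → (121/90, -11/18)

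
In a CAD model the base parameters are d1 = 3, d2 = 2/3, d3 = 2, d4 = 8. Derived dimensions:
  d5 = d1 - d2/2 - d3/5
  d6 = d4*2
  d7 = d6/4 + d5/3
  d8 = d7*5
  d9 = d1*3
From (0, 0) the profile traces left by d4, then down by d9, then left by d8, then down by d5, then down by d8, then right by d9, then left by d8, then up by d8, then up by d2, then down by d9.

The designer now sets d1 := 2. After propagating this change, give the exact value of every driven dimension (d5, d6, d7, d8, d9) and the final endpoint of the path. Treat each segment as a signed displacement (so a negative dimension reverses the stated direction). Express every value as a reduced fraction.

d5 = 19/15
d6 = 16
d7 = 199/45
d8 = 199/9
d9 = 6
endpoint = (-416/9, -63/5)

Apply edit: d1 := 2
  d5 = d1 - d2/2 - d3/5 = 19/15
  d6 = d4*2 = 16
  d7 = d6/4 + d5/3 = 199/45
  d8 = d7*5 = 199/9
  d9 = d1*3 = 6
Walk from origin (0, 0):
  seg 1: left by d4 = 8 → (-8, 0)
  seg 2: down by d9 = 6 → (-8, -6)
  seg 3: left by d8 = 199/9 → (-271/9, -6)
  seg 4: down by d5 = 19/15 → (-271/9, -109/15)
  seg 5: down by d8 = 199/9 → (-271/9, -1322/45)
  seg 6: right by d9 = 6 → (-217/9, -1322/45)
  seg 7: left by d8 = 199/9 → (-416/9, -1322/45)
  seg 8: up by d8 = 199/9 → (-416/9, -109/15)
  seg 9: up by d2 = 2/3 → (-416/9, -33/5)
  seg 10: down by d9 = 6 → (-416/9, -63/5)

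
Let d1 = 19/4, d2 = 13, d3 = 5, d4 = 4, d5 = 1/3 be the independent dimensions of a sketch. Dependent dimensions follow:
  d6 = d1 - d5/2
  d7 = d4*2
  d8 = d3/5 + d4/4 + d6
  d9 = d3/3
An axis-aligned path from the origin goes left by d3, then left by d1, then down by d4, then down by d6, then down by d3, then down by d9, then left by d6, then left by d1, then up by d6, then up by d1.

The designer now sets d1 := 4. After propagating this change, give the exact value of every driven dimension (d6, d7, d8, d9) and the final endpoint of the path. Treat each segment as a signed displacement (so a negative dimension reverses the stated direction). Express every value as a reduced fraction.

Apply edit: d1 := 4
  d6 = d1 - d5/2 = 23/6
  d7 = d4*2 = 8
  d8 = d3/5 + d4/4 + d6 = 35/6
  d9 = d3/3 = 5/3
Walk from origin (0, 0):
  seg 1: left by d3 = 5 → (-5, 0)
  seg 2: left by d1 = 4 → (-9, 0)
  seg 3: down by d4 = 4 → (-9, -4)
  seg 4: down by d6 = 23/6 → (-9, -47/6)
  seg 5: down by d3 = 5 → (-9, -77/6)
  seg 6: down by d9 = 5/3 → (-9, -29/2)
  seg 7: left by d6 = 23/6 → (-77/6, -29/2)
  seg 8: left by d1 = 4 → (-101/6, -29/2)
  seg 9: up by d6 = 23/6 → (-101/6, -32/3)
  seg 10: up by d1 = 4 → (-101/6, -20/3)

d6 = 23/6
d7 = 8
d8 = 35/6
d9 = 5/3
endpoint = (-101/6, -20/3)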